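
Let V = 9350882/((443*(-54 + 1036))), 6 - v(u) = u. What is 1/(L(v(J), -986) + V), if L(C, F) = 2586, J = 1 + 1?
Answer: 217513/567164059 ≈ 0.00038351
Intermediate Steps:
J = 2
v(u) = 6 - u
V = 4675441/217513 (V = 9350882/((443*982)) = 9350882/435026 = 9350882*(1/435026) = 4675441/217513 ≈ 21.495)
1/(L(v(J), -986) + V) = 1/(2586 + 4675441/217513) = 1/(567164059/217513) = 217513/567164059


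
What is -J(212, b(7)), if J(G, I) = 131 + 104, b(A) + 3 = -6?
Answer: -235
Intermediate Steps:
b(A) = -9 (b(A) = -3 - 6 = -9)
J(G, I) = 235
-J(212, b(7)) = -1*235 = -235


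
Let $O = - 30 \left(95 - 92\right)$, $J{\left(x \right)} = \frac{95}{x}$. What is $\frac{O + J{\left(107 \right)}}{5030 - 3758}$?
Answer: $- \frac{9535}{136104} \approx -0.070057$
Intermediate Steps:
$O = -90$ ($O = \left(-30\right) 3 = -90$)
$\frac{O + J{\left(107 \right)}}{5030 - 3758} = \frac{-90 + \frac{95}{107}}{5030 - 3758} = \frac{-90 + 95 \cdot \frac{1}{107}}{1272} = \left(-90 + \frac{95}{107}\right) \frac{1}{1272} = \left(- \frac{9535}{107}\right) \frac{1}{1272} = - \frac{9535}{136104}$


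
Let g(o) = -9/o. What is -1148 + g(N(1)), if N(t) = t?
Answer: -1157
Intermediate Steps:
-1148 + g(N(1)) = -1148 - 9/1 = -1148 - 9*1 = -1148 - 9 = -1157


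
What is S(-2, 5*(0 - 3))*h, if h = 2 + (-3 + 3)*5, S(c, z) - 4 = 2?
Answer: 12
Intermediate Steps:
S(c, z) = 6 (S(c, z) = 4 + 2 = 6)
h = 2 (h = 2 + 0*5 = 2 + 0 = 2)
S(-2, 5*(0 - 3))*h = 6*2 = 12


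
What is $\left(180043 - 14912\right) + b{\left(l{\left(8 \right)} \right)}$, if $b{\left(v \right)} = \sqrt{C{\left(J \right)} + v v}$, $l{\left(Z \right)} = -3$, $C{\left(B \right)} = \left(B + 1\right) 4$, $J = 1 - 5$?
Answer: $165131 + i \sqrt{3} \approx 1.6513 \cdot 10^{5} + 1.732 i$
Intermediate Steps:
$J = -4$
$C{\left(B \right)} = 4 + 4 B$ ($C{\left(B \right)} = \left(1 + B\right) 4 = 4 + 4 B$)
$b{\left(v \right)} = \sqrt{-12 + v^{2}}$ ($b{\left(v \right)} = \sqrt{\left(4 + 4 \left(-4\right)\right) + v v} = \sqrt{\left(4 - 16\right) + v^{2}} = \sqrt{-12 + v^{2}}$)
$\left(180043 - 14912\right) + b{\left(l{\left(8 \right)} \right)} = \left(180043 - 14912\right) + \sqrt{-12 + \left(-3\right)^{2}} = 165131 + \sqrt{-12 + 9} = 165131 + \sqrt{-3} = 165131 + i \sqrt{3}$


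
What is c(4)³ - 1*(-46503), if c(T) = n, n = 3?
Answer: 46530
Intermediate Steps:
c(T) = 3
c(4)³ - 1*(-46503) = 3³ - 1*(-46503) = 27 + 46503 = 46530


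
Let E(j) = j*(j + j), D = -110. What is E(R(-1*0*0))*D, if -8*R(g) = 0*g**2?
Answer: 0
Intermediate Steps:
R(g) = 0 (R(g) = -0*g**2 = -1/8*0 = 0)
E(j) = 2*j**2 (E(j) = j*(2*j) = 2*j**2)
E(R(-1*0*0))*D = (2*0**2)*(-110) = (2*0)*(-110) = 0*(-110) = 0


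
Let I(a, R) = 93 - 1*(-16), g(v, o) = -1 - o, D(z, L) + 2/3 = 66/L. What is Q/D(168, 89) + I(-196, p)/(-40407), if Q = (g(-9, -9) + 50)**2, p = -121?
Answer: 9073270084/202035 ≈ 44909.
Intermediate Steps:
D(z, L) = -2/3 + 66/L
I(a, R) = 109 (I(a, R) = 93 + 16 = 109)
Q = 3364 (Q = ((-1 - 1*(-9)) + 50)**2 = ((-1 + 9) + 50)**2 = (8 + 50)**2 = 58**2 = 3364)
Q/D(168, 89) + I(-196, p)/(-40407) = 3364/(-2/3 + 66/89) + 109/(-40407) = 3364/(-2/3 + 66*(1/89)) + 109*(-1/40407) = 3364/(-2/3 + 66/89) - 109/40407 = 3364/(20/267) - 109/40407 = 3364*(267/20) - 109/40407 = 224547/5 - 109/40407 = 9073270084/202035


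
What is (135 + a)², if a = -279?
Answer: 20736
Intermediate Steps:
(135 + a)² = (135 - 279)² = (-144)² = 20736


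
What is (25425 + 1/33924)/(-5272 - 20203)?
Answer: -862517701/864213900 ≈ -0.99804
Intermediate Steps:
(25425 + 1/33924)/(-5272 - 20203) = (25425 + 1/33924)/(-25475) = (862517701/33924)*(-1/25475) = -862517701/864213900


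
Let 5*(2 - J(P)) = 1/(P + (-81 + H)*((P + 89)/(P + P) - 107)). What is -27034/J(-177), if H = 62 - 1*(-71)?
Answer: -137044672730/10138867 ≈ -13517.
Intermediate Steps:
H = 133 (H = 62 + 71 = 133)
J(P) = 2 - 1/(5*(-5564 + P + 26*(89 + P)/P)) (J(P) = 2 - 1/(5*(P + (-81 + 133)*((P + 89)/(P + P) - 107))) = 2 - 1/(5*(P + 52*((89 + P)/((2*P)) - 107))) = 2 - 1/(5*(P + 52*((89 + P)*(1/(2*P)) - 107))) = 2 - 1/(5*(P + 52*((89 + P)/(2*P) - 107))) = 2 - 1/(5*(P + 52*(-107 + (89 + P)/(2*P)))) = 2 - 1/(5*(P + (-5564 + 26*(89 + P)/P))) = 2 - 1/(5*(-5564 + P + 26*(89 + P)/P)))
-27034/J(-177) = -27034*5*(2314 + (-177)² - 5538*(-177))/(23140 - 55381*(-177) + 10*(-177)²) = -27034*5*(2314 + 31329 + 980226)/(23140 + 9802437 + 10*31329) = -27034*5069345/(23140 + 9802437 + 313290) = -27034/((⅕)*(1/1013869)*10138867) = -27034/10138867/5069345 = -27034*5069345/10138867 = -137044672730/10138867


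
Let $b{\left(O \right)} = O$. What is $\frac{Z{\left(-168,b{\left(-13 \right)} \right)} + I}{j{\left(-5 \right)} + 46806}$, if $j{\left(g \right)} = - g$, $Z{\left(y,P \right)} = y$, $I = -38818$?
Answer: $- \frac{38986}{46811} \approx -0.83284$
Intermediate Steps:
$\frac{Z{\left(-168,b{\left(-13 \right)} \right)} + I}{j{\left(-5 \right)} + 46806} = \frac{-168 - 38818}{\left(-1\right) \left(-5\right) + 46806} = - \frac{38986}{5 + 46806} = - \frac{38986}{46811}$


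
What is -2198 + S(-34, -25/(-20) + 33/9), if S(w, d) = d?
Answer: -26317/12 ≈ -2193.1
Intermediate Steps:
-2198 + S(-34, -25/(-20) + 33/9) = -2198 + (-25/(-20) + 33/9) = -2198 + (-25*(-1/20) + 33*(⅑)) = -2198 + (5/4 + 11/3) = -2198 + 59/12 = -26317/12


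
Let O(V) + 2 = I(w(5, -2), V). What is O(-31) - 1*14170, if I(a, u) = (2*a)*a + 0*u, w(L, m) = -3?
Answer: -14154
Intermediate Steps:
I(a, u) = 2*a² (I(a, u) = 2*a² + 0 = 2*a²)
O(V) = 16 (O(V) = -2 + 2*(-3)² = -2 + 2*9 = -2 + 18 = 16)
O(-31) - 1*14170 = 16 - 1*14170 = 16 - 14170 = -14154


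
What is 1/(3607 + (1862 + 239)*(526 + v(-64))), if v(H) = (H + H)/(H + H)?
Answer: 1/1110834 ≈ 9.0022e-7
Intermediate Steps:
v(H) = 1 (v(H) = (2*H)/((2*H)) = (2*H)*(1/(2*H)) = 1)
1/(3607 + (1862 + 239)*(526 + v(-64))) = 1/(3607 + (1862 + 239)*(526 + 1)) = 1/(3607 + 2101*527) = 1/(3607 + 1107227) = 1/1110834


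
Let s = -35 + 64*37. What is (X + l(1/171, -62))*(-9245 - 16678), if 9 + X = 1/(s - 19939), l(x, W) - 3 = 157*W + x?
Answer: 253384188995005/1003542 ≈ 2.5249e+8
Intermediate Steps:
l(x, W) = 3 + x + 157*W (l(x, W) = 3 + (157*W + x) = 3 + (x + 157*W) = 3 + x + 157*W)
s = 2333 (s = -35 + 2368 = 2333)
X = -158455/17606 (X = -9 + 1/(2333 - 19939) = -9 + 1/(-17606) = -9 - 1/17606 = -158455/17606 ≈ -9.0001)
(X + l(1/171, -62))*(-9245 - 16678) = (-158455/17606 + (3 + 1/171 + 157*(-62)))*(-9245 - 16678) = (-158455/17606 + (3 + 1/171 - 9734))*(-25923) = (-158455/17606 - 1664000/171)*(-25923) = -29323479805/3010626*(-25923) = 253384188995005/1003542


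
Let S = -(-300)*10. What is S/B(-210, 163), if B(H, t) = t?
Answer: 3000/163 ≈ 18.405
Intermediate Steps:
S = 3000 (S = -30*(-100) = 3000)
S/B(-210, 163) = 3000/163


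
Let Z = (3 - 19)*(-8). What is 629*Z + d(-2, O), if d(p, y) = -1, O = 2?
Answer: 80511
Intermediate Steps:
Z = 128 (Z = -16*(-8) = 128)
629*Z + d(-2, O) = 629*128 - 1 = 80512 - 1 = 80511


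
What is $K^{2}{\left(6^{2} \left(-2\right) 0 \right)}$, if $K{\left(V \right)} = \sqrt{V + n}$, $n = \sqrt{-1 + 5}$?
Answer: $2$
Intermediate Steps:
$n = 2$ ($n = \sqrt{4} = 2$)
$K{\left(V \right)} = \sqrt{2 + V}$ ($K{\left(V \right)} = \sqrt{V + 2} = \sqrt{2 + V}$)
$K^{2}{\left(6^{2} \left(-2\right) 0 \right)} = \left(\sqrt{2 + 6^{2} \left(-2\right) 0}\right)^{2} = \left(\sqrt{2 + 36 \left(-2\right) 0}\right)^{2} = \left(\sqrt{2 - 0}\right)^{2} = \left(\sqrt{2 + 0}\right)^{2} = \left(\sqrt{2}\right)^{2} = 2$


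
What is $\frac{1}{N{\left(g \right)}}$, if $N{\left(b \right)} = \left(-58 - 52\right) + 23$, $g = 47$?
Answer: $- \frac{1}{87} \approx -0.011494$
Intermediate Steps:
$N{\left(b \right)} = -87$ ($N{\left(b \right)} = -110 + 23 = -87$)
$\frac{1}{N{\left(g \right)}} = \frac{1}{-87} = - \frac{1}{87}$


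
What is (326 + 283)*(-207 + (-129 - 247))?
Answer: -355047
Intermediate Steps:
(326 + 283)*(-207 + (-129 - 247)) = 609*(-207 - 376) = 609*(-583) = -355047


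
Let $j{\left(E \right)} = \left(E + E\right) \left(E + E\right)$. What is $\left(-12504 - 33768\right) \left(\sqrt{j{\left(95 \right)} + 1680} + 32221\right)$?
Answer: $-1490930112 - 92544 \sqrt{9445} \approx -1.4999 \cdot 10^{9}$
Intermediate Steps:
$j{\left(E \right)} = 4 E^{2}$ ($j{\left(E \right)} = 2 E 2 E = 4 E^{2}$)
$\left(-12504 - 33768\right) \left(\sqrt{j{\left(95 \right)} + 1680} + 32221\right) = \left(-12504 - 33768\right) \left(\sqrt{4 \cdot 95^{2} + 1680} + 32221\right) = - 46272 \left(\sqrt{4 \cdot 9025 + 1680} + 32221\right) = - 46272 \left(\sqrt{36100 + 1680} + 32221\right) = - 46272 \left(\sqrt{37780} + 32221\right) = - 46272 \left(2 \sqrt{9445} + 32221\right) = - 46272 \left(32221 + 2 \sqrt{9445}\right) = -1490930112 - 92544 \sqrt{9445}$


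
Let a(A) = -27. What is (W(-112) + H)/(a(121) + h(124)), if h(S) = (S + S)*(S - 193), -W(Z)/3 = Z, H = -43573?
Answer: 43237/17139 ≈ 2.5227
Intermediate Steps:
W(Z) = -3*Z
h(S) = 2*S*(-193 + S) (h(S) = (2*S)*(-193 + S) = 2*S*(-193 + S))
(W(-112) + H)/(a(121) + h(124)) = (-3*(-112) - 43573)/(-27 + 2*124*(-193 + 124)) = (336 - 43573)/(-27 + 2*124*(-69)) = -43237/(-27 - 17112) = -43237/(-17139) = -43237*(-1/17139) = 43237/17139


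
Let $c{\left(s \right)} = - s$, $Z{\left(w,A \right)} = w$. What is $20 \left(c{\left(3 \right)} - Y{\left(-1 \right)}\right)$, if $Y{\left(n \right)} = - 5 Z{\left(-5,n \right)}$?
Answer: $-560$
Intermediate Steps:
$Y{\left(n \right)} = 25$ ($Y{\left(n \right)} = \left(-5\right) \left(-5\right) = 25$)
$20 \left(c{\left(3 \right)} - Y{\left(-1 \right)}\right) = 20 \left(\left(-1\right) 3 - 25\right) = 20 \left(-3 - 25\right) = 20 \left(-28\right) = -560$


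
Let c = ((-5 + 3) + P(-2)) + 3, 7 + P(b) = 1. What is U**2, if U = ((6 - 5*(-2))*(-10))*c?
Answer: 640000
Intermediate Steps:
P(b) = -6 (P(b) = -7 + 1 = -6)
c = -5 (c = ((-5 + 3) - 6) + 3 = (-2 - 6) + 3 = -8 + 3 = -5)
U = 800 (U = ((6 - 5*(-2))*(-10))*(-5) = ((6 + 10)*(-10))*(-5) = (16*(-10))*(-5) = -160*(-5) = 800)
U**2 = 800**2 = 640000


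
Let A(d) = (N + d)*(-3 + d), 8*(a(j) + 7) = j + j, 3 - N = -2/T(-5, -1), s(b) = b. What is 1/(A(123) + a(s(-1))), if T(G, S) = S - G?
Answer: 4/60691 ≈ 6.5908e-5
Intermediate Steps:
N = 7/2 (N = 3 - (-2)/(-1 - 1*(-5)) = 3 - (-2)/(-1 + 5) = 3 - (-2)/4 = 3 - 1*(-½) = 3 + ½ = 7/2 ≈ 3.5000)
a(j) = -7 + j/4 (a(j) = -7 + (j + j)/8 = -7 + (2*j)/8 = -7 + j/4)
A(d) = (-3 + d)*(7/2 + d) (A(d) = (7/2 + d)*(-3 + d) = (-3 + d)*(7/2 + d))
1/(A(123) + a(s(-1))) = 1/((-21/2 + 123² + (½)*123) + (-7 + (¼)*(-1))) = 1/((-21/2 + 15129 + 123/2) + (-7 - ¼)) = 1/(15180 - 29/4) = 1/(60691/4) = 4/60691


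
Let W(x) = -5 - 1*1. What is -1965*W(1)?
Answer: 11790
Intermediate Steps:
W(x) = -6 (W(x) = -5 - 1 = -6)
-1965*W(1) = -1965*(-6) = 11790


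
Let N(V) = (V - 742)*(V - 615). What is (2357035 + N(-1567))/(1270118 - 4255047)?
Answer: -7395273/2984929 ≈ -2.4775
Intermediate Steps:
N(V) = (-742 + V)*(-615 + V)
(2357035 + N(-1567))/(1270118 - 4255047) = (2357035 + (456330 + (-1567)**2 - 1357*(-1567)))/(1270118 - 4255047) = (2357035 + (456330 + 2455489 + 2126419))/(-2984929) = (2357035 + 5038238)*(-1/2984929) = 7395273*(-1/2984929) = -7395273/2984929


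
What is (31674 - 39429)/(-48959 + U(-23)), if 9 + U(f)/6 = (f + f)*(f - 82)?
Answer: 7755/20033 ≈ 0.38711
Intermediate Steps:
U(f) = -54 + 12*f*(-82 + f) (U(f) = -54 + 6*((f + f)*(f - 82)) = -54 + 6*((2*f)*(-82 + f)) = -54 + 6*(2*f*(-82 + f)) = -54 + 12*f*(-82 + f))
(31674 - 39429)/(-48959 + U(-23)) = (31674 - 39429)/(-48959 + (-54 - 984*(-23) + 12*(-23)²)) = -7755/(-48959 + (-54 + 22632 + 12*529)) = -7755/(-48959 + (-54 + 22632 + 6348)) = -7755/(-48959 + 28926) = -7755/(-20033) = -7755*(-1/20033) = 7755/20033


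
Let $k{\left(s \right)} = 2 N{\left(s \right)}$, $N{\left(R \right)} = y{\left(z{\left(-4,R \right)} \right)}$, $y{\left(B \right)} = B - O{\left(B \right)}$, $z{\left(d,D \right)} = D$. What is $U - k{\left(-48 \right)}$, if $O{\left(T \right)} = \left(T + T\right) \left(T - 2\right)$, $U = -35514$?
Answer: $-25818$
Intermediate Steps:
$O{\left(T \right)} = 2 T \left(-2 + T\right)$
$y{\left(B \right)} = B - 2 B \left(-2 + B\right)$
$N{\left(R \right)} = R \left(5 - 2 R\right)$
$k{\left(s \right)} = 2 s \left(5 - 2 s\right)$
$U - k{\left(-48 \right)} = -35514 - 2 \left(-48\right) \left(5 - -96\right) = -35514 - 2 \left(-48\right) \left(5 + 96\right) = -35514 - 2 \left(-48\right) 101 = -35514 - -9696 = -35514 + 9696 = -25818$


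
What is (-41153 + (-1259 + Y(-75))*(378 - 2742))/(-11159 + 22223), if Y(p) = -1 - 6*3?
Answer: 2980039/11064 ≈ 269.35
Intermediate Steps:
Y(p) = -19 (Y(p) = -1 - 18 = -19)
(-41153 + (-1259 + Y(-75))*(378 - 2742))/(-11159 + 22223) = (-41153 + (-1259 - 19)*(378 - 2742))/(-11159 + 22223) = (-41153 - 1278*(-2364))/11064 = (-41153 + 3021192)*(1/11064) = 2980039*(1/11064) = 2980039/11064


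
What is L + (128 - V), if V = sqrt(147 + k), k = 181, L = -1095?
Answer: -967 - 2*sqrt(82) ≈ -985.11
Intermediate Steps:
V = 2*sqrt(82) (V = sqrt(147 + 181) = sqrt(328) = 2*sqrt(82) ≈ 18.111)
L + (128 - V) = -1095 + (128 - 2*sqrt(82)) = -967 - 2*sqrt(82)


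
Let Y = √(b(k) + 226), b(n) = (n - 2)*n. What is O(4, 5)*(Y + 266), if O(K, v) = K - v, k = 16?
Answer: -266 - 15*√2 ≈ -287.21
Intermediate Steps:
b(n) = n*(-2 + n) (b(n) = (-2 + n)*n = n*(-2 + n))
Y = 15*√2 (Y = √(16*(-2 + 16) + 226) = √(16*14 + 226) = √(224 + 226) = √450 = 15*√2 ≈ 21.213)
O(4, 5)*(Y + 266) = (4 - 1*5)*(15*√2 + 266) = (4 - 5)*(266 + 15*√2) = -(266 + 15*√2) = -266 - 15*√2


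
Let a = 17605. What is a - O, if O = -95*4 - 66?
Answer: 18051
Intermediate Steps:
O = -446 (O = -380 - 66 = -446)
a - O = 17605 - 1*(-446) = 17605 + 446 = 18051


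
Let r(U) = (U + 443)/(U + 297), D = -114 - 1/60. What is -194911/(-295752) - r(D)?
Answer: -3697920859/3247061208 ≈ -1.1389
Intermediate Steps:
D = -6841/60 (D = -114 - 1*1/60 = -114 - 1/60 = -6841/60 ≈ -114.02)
r(U) = (443 + U)/(297 + U)
-194911/(-295752) - r(D) = -194911/(-295752) - (443 - 6841/60)/(297 - 6841/60) = -194911*(-1/295752) - 19739/(10979/60*60) = 194911/295752 - 60*19739/(10979*60) = 194911/295752 - 1*19739/10979 = 194911/295752 - 19739/10979 = -3697920859/3247061208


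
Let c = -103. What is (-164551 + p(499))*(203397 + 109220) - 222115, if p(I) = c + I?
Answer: -51317865750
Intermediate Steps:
p(I) = -103 + I
(-164551 + p(499))*(203397 + 109220) - 222115 = (-164551 + (-103 + 499))*(203397 + 109220) - 222115 = (-164551 + 396)*312617 - 222115 = -164155*312617 - 222115 = -51317643635 - 222115 = -51317865750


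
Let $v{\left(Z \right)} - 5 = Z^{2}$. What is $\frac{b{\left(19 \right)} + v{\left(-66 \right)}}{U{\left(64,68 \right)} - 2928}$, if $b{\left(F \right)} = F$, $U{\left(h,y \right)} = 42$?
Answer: $- \frac{730}{481} \approx -1.5177$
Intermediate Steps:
$v{\left(Z \right)} = 5 + Z^{2}$
$\frac{b{\left(19 \right)} + v{\left(-66 \right)}}{U{\left(64,68 \right)} - 2928} = \frac{19 + \left(5 + \left(-66\right)^{2}\right)}{42 - 2928} = \frac{19 + \left(5 + 4356\right)}{-2886} = \left(19 + 4361\right) \left(- \frac{1}{2886}\right) = 4380 \left(- \frac{1}{2886}\right) = - \frac{730}{481}$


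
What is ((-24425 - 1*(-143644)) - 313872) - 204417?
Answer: -399070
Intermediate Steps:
((-24425 - 1*(-143644)) - 313872) - 204417 = ((-24425 + 143644) - 313872) - 204417 = (119219 - 313872) - 204417 = -194653 - 204417 = -399070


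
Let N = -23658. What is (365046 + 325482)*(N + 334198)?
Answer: 214436565120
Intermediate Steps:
(365046 + 325482)*(N + 334198) = (365046 + 325482)*(-23658 + 334198) = 690528*310540 = 214436565120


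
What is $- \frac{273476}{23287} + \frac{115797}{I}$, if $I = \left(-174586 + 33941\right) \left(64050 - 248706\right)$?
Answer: $- \frac{2367475648040127}{201595117478480} \approx -11.744$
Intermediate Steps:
$I = 25970943120$ ($I = \left(-140645\right) \left(-184656\right) = 25970943120$)
$- \frac{273476}{23287} + \frac{115797}{I} = - \frac{273476}{23287} + \frac{115797}{25970943120} = \left(-273476\right) \frac{1}{23287} + 115797 \cdot \frac{1}{25970943120} = - \frac{273476}{23287} + \frac{38599}{8656981040} = - \frac{2367475648040127}{201595117478480}$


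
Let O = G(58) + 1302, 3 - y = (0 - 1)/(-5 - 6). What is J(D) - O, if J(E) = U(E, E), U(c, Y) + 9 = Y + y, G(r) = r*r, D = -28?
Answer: -51701/11 ≈ -4700.1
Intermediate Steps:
y = 32/11 (y = 3 - (0 - 1)/(-5 - 6) = 3 - (-1)/(-11) = 3 - (-1)*(-1)/11 = 3 - 1*1/11 = 3 - 1/11 = 32/11 ≈ 2.9091)
G(r) = r²
U(c, Y) = -67/11 + Y (U(c, Y) = -9 + (Y + 32/11) = -9 + (32/11 + Y) = -67/11 + Y)
O = 4666 (O = 58² + 1302 = 3364 + 1302 = 4666)
J(E) = -67/11 + E
J(D) - O = (-67/11 - 28) - 1*4666 = -375/11 - 4666 = -51701/11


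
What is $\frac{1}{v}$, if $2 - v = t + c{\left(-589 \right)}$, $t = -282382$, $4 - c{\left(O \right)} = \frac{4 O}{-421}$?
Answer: $\frac{421}{118884336} \approx 3.5413 \cdot 10^{-6}$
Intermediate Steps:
$c{\left(O \right)} = 4 + \frac{4 O}{421}$ ($c{\left(O \right)} = 4 - \frac{4 O}{-421} = 4 - 4 O \left(- \frac{1}{421}\right) = 4 - - \frac{4 O}{421} = 4 + \frac{4 O}{421}$)
$v = \frac{118884336}{421}$ ($v = 2 - \left(-282382 + \left(4 + \frac{4}{421} \left(-589\right)\right)\right) = 2 - \left(-282382 + \left(4 - \frac{2356}{421}\right)\right) = 2 - \left(-282382 - \frac{672}{421}\right) = 2 - - \frac{118883494}{421} = 2 + \frac{118883494}{421} = \frac{118884336}{421} \approx 2.8239 \cdot 10^{5}$)
$\frac{1}{v} = \frac{1}{\frac{118884336}{421}} = \frac{421}{118884336}$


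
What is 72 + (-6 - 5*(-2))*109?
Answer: 508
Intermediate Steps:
72 + (-6 - 5*(-2))*109 = 72 + (-6 + 10)*109 = 72 + 4*109 = 72 + 436 = 508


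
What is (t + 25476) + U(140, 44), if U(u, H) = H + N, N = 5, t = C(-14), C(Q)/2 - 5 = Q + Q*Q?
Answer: 25899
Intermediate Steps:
C(Q) = 10 + 2*Q + 2*Q² (C(Q) = 10 + 2*(Q + Q*Q) = 10 + 2*(Q + Q²) = 10 + (2*Q + 2*Q²) = 10 + 2*Q + 2*Q²)
t = 374 (t = 10 + 2*(-14) + 2*(-14)² = 10 - 28 + 2*196 = 10 - 28 + 392 = 374)
U(u, H) = 5 + H (U(u, H) = H + 5 = 5 + H)
(t + 25476) + U(140, 44) = (374 + 25476) + (5 + 44) = 25850 + 49 = 25899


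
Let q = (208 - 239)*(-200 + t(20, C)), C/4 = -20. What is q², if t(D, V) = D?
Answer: 31136400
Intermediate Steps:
C = -80 (C = 4*(-20) = -80)
q = 5580 (q = (208 - 239)*(-200 + 20) = -31*(-180) = 5580)
q² = 5580² = 31136400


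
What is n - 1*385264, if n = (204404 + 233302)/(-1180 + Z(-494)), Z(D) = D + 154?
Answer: -293019493/760 ≈ -3.8555e+5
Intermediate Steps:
Z(D) = 154 + D
n = -218853/760 (n = (204404 + 233302)/(-1180 + (154 - 494)) = 437706/(-1180 - 340) = 437706/(-1520) = 437706*(-1/1520) = -218853/760 ≈ -287.96)
n - 1*385264 = -218853/760 - 1*385264 = -218853/760 - 385264 = -293019493/760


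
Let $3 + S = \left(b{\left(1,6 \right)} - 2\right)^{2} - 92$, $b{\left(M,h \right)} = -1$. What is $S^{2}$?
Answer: $7396$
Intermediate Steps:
$S = -86$ ($S = -3 + \left(\left(-1 - 2\right)^{2} - 92\right) = -3 - \left(92 - \left(-3\right)^{2}\right) = -3 + \left(9 - 92\right) = -3 - 83 = -86$)
$S^{2} = \left(-86\right)^{2} = 7396$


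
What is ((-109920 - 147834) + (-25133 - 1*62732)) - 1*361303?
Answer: -706922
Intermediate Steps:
((-109920 - 147834) + (-25133 - 1*62732)) - 1*361303 = (-257754 + (-25133 - 62732)) - 361303 = (-257754 - 87865) - 361303 = -345619 - 361303 = -706922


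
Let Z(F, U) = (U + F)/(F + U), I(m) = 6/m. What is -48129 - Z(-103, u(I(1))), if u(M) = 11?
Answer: -48130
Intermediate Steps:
Z(F, U) = 1 (Z(F, U) = (F + U)/(F + U) = 1)
-48129 - Z(-103, u(I(1))) = -48129 - 1*1 = -48129 - 1 = -48130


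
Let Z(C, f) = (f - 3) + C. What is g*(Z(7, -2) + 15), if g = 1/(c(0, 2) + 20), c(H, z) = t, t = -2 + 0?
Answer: 17/18 ≈ 0.94444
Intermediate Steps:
t = -2
c(H, z) = -2
Z(C, f) = -3 + C + f (Z(C, f) = (-3 + f) + C = -3 + C + f)
g = 1/18 (g = 1/(-2 + 20) = 1/18 ≈ 0.055556)
g*(Z(7, -2) + 15) = ((-3 + 7 - 2) + 15)/18 = (2 + 15)/18 = (1/18)*17 = 17/18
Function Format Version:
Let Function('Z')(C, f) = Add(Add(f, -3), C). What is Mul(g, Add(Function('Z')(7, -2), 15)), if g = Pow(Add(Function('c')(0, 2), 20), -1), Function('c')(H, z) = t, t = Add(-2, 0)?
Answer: Rational(17, 18) ≈ 0.94444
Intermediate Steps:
t = -2
Function('c')(H, z) = -2
Function('Z')(C, f) = Add(-3, C, f) (Function('Z')(C, f) = Add(Add(-3, f), C) = Add(-3, C, f))
g = Rational(1, 18) (g = Pow(Add(-2, 20), -1) = Pow(18, -1) = Rational(1, 18) ≈ 0.055556)
Mul(g, Add(Function('Z')(7, -2), 15)) = Mul(Rational(1, 18), Add(Add(-3, 7, -2), 15)) = Mul(Rational(1, 18), Add(2, 15)) = Mul(Rational(1, 18), 17) = Rational(17, 18)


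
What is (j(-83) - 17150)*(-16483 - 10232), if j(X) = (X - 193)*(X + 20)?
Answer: -6358170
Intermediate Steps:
j(X) = (-193 + X)*(20 + X)
(j(-83) - 17150)*(-16483 - 10232) = ((-3860 + (-83)**2 - 173*(-83)) - 17150)*(-16483 - 10232) = ((-3860 + 6889 + 14359) - 17150)*(-26715) = (17388 - 17150)*(-26715) = 238*(-26715) = -6358170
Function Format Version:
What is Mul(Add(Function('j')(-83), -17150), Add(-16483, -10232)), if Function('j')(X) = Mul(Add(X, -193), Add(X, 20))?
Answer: -6358170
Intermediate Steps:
Function('j')(X) = Mul(Add(-193, X), Add(20, X))
Mul(Add(Function('j')(-83), -17150), Add(-16483, -10232)) = Mul(Add(Add(-3860, Pow(-83, 2), Mul(-173, -83)), -17150), Add(-16483, -10232)) = Mul(Add(Add(-3860, 6889, 14359), -17150), -26715) = Mul(Add(17388, -17150), -26715) = Mul(238, -26715) = -6358170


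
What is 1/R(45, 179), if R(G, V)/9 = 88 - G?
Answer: 1/387 ≈ 0.0025840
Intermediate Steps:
R(G, V) = 792 - 9*G (R(G, V) = 9*(88 - G) = 792 - 9*G)
1/R(45, 179) = 1/(792 - 9*45) = 1/(792 - 405) = 1/387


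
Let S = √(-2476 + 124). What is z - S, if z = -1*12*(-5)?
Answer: 60 - 28*I*√3 ≈ 60.0 - 48.497*I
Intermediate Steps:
z = 60 (z = -12*(-5) = 60)
S = 28*I*√3 (S = √(-2352) = 28*I*√3 ≈ 48.497*I)
z - S = 60 - 28*I*√3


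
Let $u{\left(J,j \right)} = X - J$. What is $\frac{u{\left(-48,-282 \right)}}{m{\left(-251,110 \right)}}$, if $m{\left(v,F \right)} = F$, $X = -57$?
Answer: $- \frac{9}{110} \approx -0.081818$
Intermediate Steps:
$u{\left(J,j \right)} = -57 - J$
$\frac{u{\left(-48,-282 \right)}}{m{\left(-251,110 \right)}} = \frac{-57 - -48}{110} = \left(-57 + 48\right) \frac{1}{110} = \left(-9\right) \frac{1}{110} = - \frac{9}{110}$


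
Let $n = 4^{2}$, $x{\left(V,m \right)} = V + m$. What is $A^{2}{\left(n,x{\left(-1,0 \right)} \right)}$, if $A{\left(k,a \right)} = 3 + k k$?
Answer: $67081$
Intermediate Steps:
$n = 16$
$A{\left(k,a \right)} = 3 + k^{2}$
$A^{2}{\left(n,x{\left(-1,0 \right)} \right)} = \left(3 + 16^{2}\right)^{2} = \left(3 + 256\right)^{2} = 259^{2} = 67081$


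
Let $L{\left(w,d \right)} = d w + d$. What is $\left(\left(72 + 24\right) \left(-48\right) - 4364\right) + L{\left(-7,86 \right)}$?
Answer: $-9488$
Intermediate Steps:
$L{\left(w,d \right)} = d + d w$
$\left(\left(72 + 24\right) \left(-48\right) - 4364\right) + L{\left(-7,86 \right)} = \left(\left(72 + 24\right) \left(-48\right) - 4364\right) + 86 \left(1 - 7\right) = \left(96 \left(-48\right) - 4364\right) + 86 \left(-6\right) = \left(-4608 - 4364\right) - 516 = -8972 - 516 = -9488$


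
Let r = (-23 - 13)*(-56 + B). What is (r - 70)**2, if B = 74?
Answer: 515524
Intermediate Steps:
r = -648 (r = (-23 - 13)*(-56 + 74) = -36*18 = -648)
(r - 70)**2 = (-648 - 70)**2 = (-718)**2 = 515524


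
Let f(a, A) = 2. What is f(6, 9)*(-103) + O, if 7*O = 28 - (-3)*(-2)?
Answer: -1420/7 ≈ -202.86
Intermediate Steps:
O = 22/7 (O = (28 - (-3)*(-2))/7 = (28 - 1*6)/7 = (28 - 6)/7 = (⅐)*22 = 22/7 ≈ 3.1429)
f(6, 9)*(-103) + O = 2*(-103) + 22/7 = -206 + 22/7 = -1420/7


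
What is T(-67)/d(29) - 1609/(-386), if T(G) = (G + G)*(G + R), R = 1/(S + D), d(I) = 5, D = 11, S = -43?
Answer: 5560271/3088 ≈ 1800.6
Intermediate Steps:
R = -1/32 (R = 1/(-43 + 11) = 1/(-32) = -1/32 ≈ -0.031250)
T(G) = 2*G*(-1/32 + G) (T(G) = (G + G)*(G - 1/32) = (2*G)*(-1/32 + G) = 2*G*(-1/32 + G))
T(-67)/d(29) - 1609/(-386) = ((1/16)*(-67)*(-1 + 32*(-67)))/5 - 1609/(-386) = ((1/16)*(-67)*(-1 - 2144))*(1/5) - 1609*(-1/386) = ((1/16)*(-67)*(-2145))*(1/5) + 1609/386 = (143715/16)*(1/5) + 1609/386 = 28743/16 + 1609/386 = 5560271/3088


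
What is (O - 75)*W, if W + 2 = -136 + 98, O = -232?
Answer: 12280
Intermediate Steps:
W = -40 (W = -2 + (-136 + 98) = -2 - 38 = -40)
(O - 75)*W = (-232 - 75)*(-40) = -307*(-40) = 12280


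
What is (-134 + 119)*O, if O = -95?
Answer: 1425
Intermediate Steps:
(-134 + 119)*O = (-134 + 119)*(-95) = -15*(-95) = 1425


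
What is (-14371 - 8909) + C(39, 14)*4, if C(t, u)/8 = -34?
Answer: -24368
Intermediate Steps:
C(t, u) = -272 (C(t, u) = 8*(-34) = -272)
(-14371 - 8909) + C(39, 14)*4 = (-14371 - 8909) - 272*4 = -23280 - 1088 = -24368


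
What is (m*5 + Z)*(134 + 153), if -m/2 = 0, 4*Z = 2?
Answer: 287/2 ≈ 143.50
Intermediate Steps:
Z = 1/2 (Z = (1/4)*2 = 1/2 ≈ 0.50000)
m = 0 (m = -2*0 = 0)
(m*5 + Z)*(134 + 153) = (0*5 + 1/2)*(134 + 153) = (0 + 1/2)*287 = (1/2)*287 = 287/2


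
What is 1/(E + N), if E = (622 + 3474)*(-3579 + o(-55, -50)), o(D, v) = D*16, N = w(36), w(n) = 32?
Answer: -1/18264032 ≈ -5.4752e-8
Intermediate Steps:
N = 32
o(D, v) = 16*D
E = -18264064 (E = (622 + 3474)*(-3579 + 16*(-55)) = 4096*(-3579 - 880) = 4096*(-4459) = -18264064)
1/(E + N) = 1/(-18264064 + 32) = 1/(-18264032) = -1/18264032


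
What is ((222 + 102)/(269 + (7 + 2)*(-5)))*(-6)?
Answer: -243/28 ≈ -8.6786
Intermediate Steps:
((222 + 102)/(269 + (7 + 2)*(-5)))*(-6) = (324/(269 + 9*(-5)))*(-6) = (324/(269 - 45))*(-6) = (324/224)*(-6) = (324*(1/224))*(-6) = (81/56)*(-6) = -243/28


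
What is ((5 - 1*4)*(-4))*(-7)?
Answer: 28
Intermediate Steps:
((5 - 1*4)*(-4))*(-7) = ((5 - 4)*(-4))*(-7) = (1*(-4))*(-7) = -4*(-7) = 28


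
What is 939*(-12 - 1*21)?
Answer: -30987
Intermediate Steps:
939*(-12 - 1*21) = 939*(-12 - 21) = 939*(-33) = -30987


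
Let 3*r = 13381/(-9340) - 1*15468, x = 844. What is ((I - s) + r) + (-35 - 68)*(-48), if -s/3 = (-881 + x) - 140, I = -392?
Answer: -31816081/28020 ≈ -1135.5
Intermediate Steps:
s = 531 (s = -3*((-881 + 844) - 140) = -3*(-37 - 140) = -3*(-177) = 531)
r = -144484501/28020 (r = (13381/(-9340) - 1*15468)/3 = (13381*(-1/9340) - 15468)/3 = (-13381/9340 - 15468)/3 = (⅓)*(-144484501/9340) = -144484501/28020 ≈ -5156.5)
((I - s) + r) + (-35 - 68)*(-48) = ((-392 - 1*531) - 144484501/28020) + (-35 - 68)*(-48) = ((-392 - 531) - 144484501/28020) - 103*(-48) = (-923 - 144484501/28020) + 4944 = -170346961/28020 + 4944 = -31816081/28020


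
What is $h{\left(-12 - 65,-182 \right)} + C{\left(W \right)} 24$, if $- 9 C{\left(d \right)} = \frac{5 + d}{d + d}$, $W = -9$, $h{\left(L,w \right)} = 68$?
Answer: $\frac{1820}{27} \approx 67.407$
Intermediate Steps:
$C{\left(d \right)} = - \frac{5 + d}{18 d}$ ($C{\left(d \right)} = - \frac{\left(5 + d\right) \frac{1}{d + d}}{9} = - \frac{\left(5 + d\right) \frac{1}{2 d}}{9} = - \frac{\frac{1}{2} \frac{1}{d} \left(5 + d\right)}{9} = - \frac{5 + d}{18 d}$)
$h{\left(-12 - 65,-182 \right)} + C{\left(W \right)} 24 = 68 + \frac{-5 - -9}{18 \left(-9\right)} 24 = 68 + \frac{1}{18} \left(- \frac{1}{9}\right) \left(-5 + 9\right) 24 = 68 + \frac{1}{18} \left(- \frac{1}{9}\right) 4 \cdot 24 = 68 - \frac{16}{27} = \frac{1820}{27}$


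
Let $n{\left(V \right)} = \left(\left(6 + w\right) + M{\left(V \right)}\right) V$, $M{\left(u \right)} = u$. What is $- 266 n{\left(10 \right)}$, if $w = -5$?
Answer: $-29260$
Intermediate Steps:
$n{\left(V \right)} = V \left(1 + V\right)$ ($n{\left(V \right)} = \left(\left(6 - 5\right) + V\right) V = \left(1 + V\right) V = V \left(1 + V\right)$)
$- 266 n{\left(10 \right)} = - 266 \cdot 10 \left(1 + 10\right) = - 266 \cdot 10 \cdot 11 = \left(-266\right) 110 = -29260$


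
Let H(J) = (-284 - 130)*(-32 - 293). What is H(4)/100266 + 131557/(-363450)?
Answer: 5951917223/6073612950 ≈ 0.97996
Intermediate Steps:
H(J) = 134550 (H(J) = -414*(-325) = 134550)
H(4)/100266 + 131557/(-363450) = 134550/100266 + 131557/(-363450) = 134550*(1/100266) + 131557*(-1/363450) = 22425/16711 - 131557/363450 = 5951917223/6073612950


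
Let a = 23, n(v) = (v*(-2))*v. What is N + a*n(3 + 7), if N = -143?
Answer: -4743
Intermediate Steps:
n(v) = -2*v**2 (n(v) = (-2*v)*v = -2*v**2)
N + a*n(3 + 7) = -143 + 23*(-2*(3 + 7)**2) = -143 + 23*(-2*10**2) = -143 + 23*(-2*100) = -143 + 23*(-200) = -143 - 4600 = -4743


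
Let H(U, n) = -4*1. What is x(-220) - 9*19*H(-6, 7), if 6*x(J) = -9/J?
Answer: 300963/440 ≈ 684.01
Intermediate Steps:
x(J) = -3/(2*J) (x(J) = (-9/J)/6 = -3/(2*J))
H(U, n) = -4
x(-220) - 9*19*H(-6, 7) = -3/2/(-220) - 9*19*(-4) = -3/2*(-1/220) - 171*(-4) = 3/440 - 1*(-684) = 3/440 + 684 = 300963/440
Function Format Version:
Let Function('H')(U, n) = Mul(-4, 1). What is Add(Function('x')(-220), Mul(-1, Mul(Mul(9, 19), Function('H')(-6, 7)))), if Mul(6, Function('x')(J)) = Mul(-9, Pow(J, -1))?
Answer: Rational(300963, 440) ≈ 684.01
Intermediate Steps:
Function('x')(J) = Mul(Rational(-3, 2), Pow(J, -1)) (Function('x')(J) = Mul(Rational(1, 6), Mul(-9, Pow(J, -1))) = Mul(Rational(-3, 2), Pow(J, -1)))
Function('H')(U, n) = -4
Add(Function('x')(-220), Mul(-1, Mul(Mul(9, 19), Function('H')(-6, 7)))) = Add(Mul(Rational(-3, 2), Pow(-220, -1)), Mul(-1, Mul(Mul(9, 19), -4))) = Add(Mul(Rational(-3, 2), Rational(-1, 220)), Mul(-1, Mul(171, -4))) = Add(Rational(3, 440), Mul(-1, -684)) = Add(Rational(3, 440), 684) = Rational(300963, 440)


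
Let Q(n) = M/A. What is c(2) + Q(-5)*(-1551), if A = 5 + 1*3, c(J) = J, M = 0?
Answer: 2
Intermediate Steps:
A = 8 (A = 5 + 3 = 8)
Q(n) = 0 (Q(n) = 0/8 = 0*(⅛) = 0)
c(2) + Q(-5)*(-1551) = 2 + 0*(-1551) = 2 + 0 = 2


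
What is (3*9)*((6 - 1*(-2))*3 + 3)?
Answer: 729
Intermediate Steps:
(3*9)*((6 - 1*(-2))*3 + 3) = 27*((6 + 2)*3 + 3) = 27*(8*3 + 3) = 27*(24 + 3) = 27*27 = 729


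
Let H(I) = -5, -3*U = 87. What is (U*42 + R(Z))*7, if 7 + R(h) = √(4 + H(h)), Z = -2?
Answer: -8575 + 7*I ≈ -8575.0 + 7.0*I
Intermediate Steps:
U = -29 (U = -⅓*87 = -29)
R(h) = -7 + I (R(h) = -7 + √(4 - 5) = -7 + √(-1) = -7 + I)
(U*42 + R(Z))*7 = (-29*42 + (-7 + I))*7 = (-1218 + (-7 + I))*7 = (-1225 + I)*7 = -8575 + 7*I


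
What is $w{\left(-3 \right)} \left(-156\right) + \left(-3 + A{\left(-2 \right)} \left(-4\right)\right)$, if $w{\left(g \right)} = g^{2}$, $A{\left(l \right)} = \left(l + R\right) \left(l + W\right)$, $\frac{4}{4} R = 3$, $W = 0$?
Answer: $-1399$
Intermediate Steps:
$R = 3$
$A{\left(l \right)} = l \left(3 + l\right)$ ($A{\left(l \right)} = \left(l + 3\right) \left(l + 0\right) = \left(3 + l\right) l = l \left(3 + l\right)$)
$w{\left(-3 \right)} \left(-156\right) + \left(-3 + A{\left(-2 \right)} \left(-4\right)\right) = \left(-3\right)^{2} \left(-156\right) - \left(3 - - 2 \left(3 - 2\right) \left(-4\right)\right) = 9 \left(-156\right) - \left(3 - \left(-2\right) 1 \left(-4\right)\right) = -1404 - -5 = -1404 + \left(-3 + 8\right) = -1404 + 5 = -1399$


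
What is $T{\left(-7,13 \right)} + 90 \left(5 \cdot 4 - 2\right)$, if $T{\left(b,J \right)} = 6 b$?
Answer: $1578$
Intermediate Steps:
$T{\left(-7,13 \right)} + 90 \left(5 \cdot 4 - 2\right) = 6 \left(-7\right) + 90 \left(5 \cdot 4 - 2\right) = -42 + 90 \left(20 - 2\right) = -42 + 90 \cdot 18 = -42 + 1620 = 1578$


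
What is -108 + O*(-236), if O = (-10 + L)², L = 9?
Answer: -344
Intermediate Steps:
O = 1 (O = (-10 + 9)² = (-1)² = 1)
-108 + O*(-236) = -108 + 1*(-236) = -108 - 236 = -344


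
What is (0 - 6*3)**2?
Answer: 324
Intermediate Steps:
(0 - 6*3)**2 = (0 - 18)**2 = (-18)**2 = 324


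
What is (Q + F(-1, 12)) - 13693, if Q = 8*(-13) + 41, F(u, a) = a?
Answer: -13744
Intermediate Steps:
Q = -63 (Q = -104 + 41 = -63)
(Q + F(-1, 12)) - 13693 = (-63 + 12) - 13693 = -51 - 13693 = -13744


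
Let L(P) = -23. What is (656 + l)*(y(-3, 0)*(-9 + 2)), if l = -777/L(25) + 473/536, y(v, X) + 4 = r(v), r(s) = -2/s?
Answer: 99336055/6164 ≈ 16116.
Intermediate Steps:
y(v, X) = -4 - 2/v
l = 427351/12328 (l = -777/(-23) + 473/536 = -777*(-1/23) + 473*(1/536) = 777/23 + 473/536 = 427351/12328 ≈ 34.665)
(656 + l)*(y(-3, 0)*(-9 + 2)) = (656 + 427351/12328)*((-4 - 2/(-3))*(-9 + 2)) = 8514519*((-4 - 2*(-⅓))*(-7))/12328 = 8514519*((-4 + ⅔)*(-7))/12328 = 8514519*(-10/3*(-7))/12328 = (8514519/12328)*(70/3) = 99336055/6164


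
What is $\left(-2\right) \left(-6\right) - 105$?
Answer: $-93$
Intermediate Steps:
$\left(-2\right) \left(-6\right) - 105 = 12 - 105 = -93$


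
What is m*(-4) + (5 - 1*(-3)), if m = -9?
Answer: 44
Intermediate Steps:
m*(-4) + (5 - 1*(-3)) = -9*(-4) + (5 - 1*(-3)) = 36 + (5 + 3) = 36 + 8 = 44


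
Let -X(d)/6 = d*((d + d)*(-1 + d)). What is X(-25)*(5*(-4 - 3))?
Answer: -6825000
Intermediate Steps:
X(d) = -12*d²*(-1 + d) (X(d) = -6*d*(d + d)*(-1 + d) = -6*d*(2*d)*(-1 + d) = -6*d*2*d*(-1 + d) = -12*d²*(-1 + d))
X(-25)*(5*(-4 - 3)) = (12*(-25)²*(1 - 1*(-25)))*(5*(-4 - 3)) = (12*625*(1 + 25))*(5*(-7)) = (12*625*26)*(-35) = 195000*(-35) = -6825000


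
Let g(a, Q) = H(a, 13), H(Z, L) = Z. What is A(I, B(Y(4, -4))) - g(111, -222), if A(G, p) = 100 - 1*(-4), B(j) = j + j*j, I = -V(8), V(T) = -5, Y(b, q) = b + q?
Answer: -7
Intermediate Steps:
g(a, Q) = a
I = 5 (I = -1*(-5) = 5)
B(j) = j + j**2
A(G, p) = 104 (A(G, p) = 100 + 4 = 104)
A(I, B(Y(4, -4))) - g(111, -222) = 104 - 1*111 = 104 - 111 = -7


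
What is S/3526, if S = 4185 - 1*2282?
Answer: 1903/3526 ≈ 0.53971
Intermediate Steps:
S = 1903 (S = 4185 - 2282 = 1903)
S/3526 = 1903/3526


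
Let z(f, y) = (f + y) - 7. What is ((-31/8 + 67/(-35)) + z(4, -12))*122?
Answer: -355081/140 ≈ -2536.3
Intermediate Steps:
z(f, y) = -7 + f + y
((-31/8 + 67/(-35)) + z(4, -12))*122 = ((-31/8 + 67/(-35)) + (-7 + 4 - 12))*122 = ((-31*⅛ + 67*(-1/35)) - 15)*122 = ((-31/8 - 67/35) - 15)*122 = (-1621/280 - 15)*122 = -5821/280*122 = -355081/140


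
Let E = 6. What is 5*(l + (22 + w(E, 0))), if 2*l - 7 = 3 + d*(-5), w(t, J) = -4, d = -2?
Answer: 140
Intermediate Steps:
l = 10 (l = 7/2 + (3 - 2*(-5))/2 = 7/2 + (3 + 10)/2 = 7/2 + (1/2)*13 = 7/2 + 13/2 = 10)
5*(l + (22 + w(E, 0))) = 5*(10 + (22 - 4)) = 5*(10 + 18) = 5*28 = 140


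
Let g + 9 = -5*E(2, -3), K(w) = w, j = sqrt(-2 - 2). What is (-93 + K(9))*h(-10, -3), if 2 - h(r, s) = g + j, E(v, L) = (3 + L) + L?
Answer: 336 + 168*I ≈ 336.0 + 168.0*I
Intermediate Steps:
j = 2*I (j = sqrt(-4) = 2*I ≈ 2.0*I)
E(v, L) = 3 + 2*L
g = 6 (g = -9 - 5*(3 + 2*(-3)) = -9 - 5*(3 - 6) = -9 - 5*(-3) = -9 + 15 = 6)
h(r, s) = -4 - 2*I (h(r, s) = 2 - (6 + 2*I) = 2 + (-6 - 2*I) = -4 - 2*I)
(-93 + K(9))*h(-10, -3) = (-93 + 9)*(-4 - 2*I) = -84*(-4 - 2*I) = 336 + 168*I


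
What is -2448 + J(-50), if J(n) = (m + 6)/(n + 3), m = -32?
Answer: -115030/47 ≈ -2447.4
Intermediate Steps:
J(n) = -26/(3 + n) (J(n) = (-32 + 6)/(n + 3) = -26/(3 + n))
-2448 + J(-50) = -2448 - 26/(3 - 50) = -2448 - 26/(-47) = -2448 - 26*(-1/47) = -2448 + 26/47 = -115030/47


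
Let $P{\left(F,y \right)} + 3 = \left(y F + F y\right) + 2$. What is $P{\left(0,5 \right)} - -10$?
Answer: $9$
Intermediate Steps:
$P{\left(F,y \right)} = -1 + 2 F y$ ($P{\left(F,y \right)} = -3 + \left(\left(y F + F y\right) + 2\right) = -3 + \left(\left(F y + F y\right) + 2\right) = -3 + \left(2 F y + 2\right) = -3 + \left(2 + 2 F y\right) = -1 + 2 F y$)
$P{\left(0,5 \right)} - -10 = \left(-1 + 2 \cdot 0 \cdot 5\right) - -10 = \left(-1 + 0\right) + 10 = -1 + 10 = 9$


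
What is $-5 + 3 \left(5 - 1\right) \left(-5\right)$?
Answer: $-65$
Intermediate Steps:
$-5 + 3 \left(5 - 1\right) \left(-5\right) = -5 + 3 \cdot 4 \left(-5\right) = -5 + 3 \left(-20\right) = -5 - 60 = -65$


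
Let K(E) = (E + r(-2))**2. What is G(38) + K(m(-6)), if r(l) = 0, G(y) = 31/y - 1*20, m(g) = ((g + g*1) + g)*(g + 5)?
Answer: 11583/38 ≈ 304.82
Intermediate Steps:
m(g) = 3*g*(5 + g) (m(g) = ((g + g) + g)*(5 + g) = (2*g + g)*(5 + g) = (3*g)*(5 + g) = 3*g*(5 + g))
G(y) = -20 + 31/y (G(y) = 31/y - 20 = -20 + 31/y)
K(E) = E**2 (K(E) = (E + 0)**2 = E**2)
G(38) + K(m(-6)) = (-20 + 31/38) + (3*(-6)*(5 - 6))**2 = (-20 + 31*(1/38)) + (3*(-6)*(-1))**2 = (-20 + 31/38) + 18**2 = -729/38 + 324 = 11583/38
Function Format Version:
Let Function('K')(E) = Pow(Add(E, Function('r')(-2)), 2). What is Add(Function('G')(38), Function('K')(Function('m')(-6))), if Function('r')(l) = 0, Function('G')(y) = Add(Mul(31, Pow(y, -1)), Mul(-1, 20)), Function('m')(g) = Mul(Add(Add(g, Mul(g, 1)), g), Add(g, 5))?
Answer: Rational(11583, 38) ≈ 304.82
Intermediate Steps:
Function('m')(g) = Mul(3, g, Add(5, g)) (Function('m')(g) = Mul(Add(Add(g, g), g), Add(5, g)) = Mul(Add(Mul(2, g), g), Add(5, g)) = Mul(Mul(3, g), Add(5, g)) = Mul(3, g, Add(5, g)))
Function('G')(y) = Add(-20, Mul(31, Pow(y, -1))) (Function('G')(y) = Add(Mul(31, Pow(y, -1)), -20) = Add(-20, Mul(31, Pow(y, -1))))
Function('K')(E) = Pow(E, 2) (Function('K')(E) = Pow(Add(E, 0), 2) = Pow(E, 2))
Add(Function('G')(38), Function('K')(Function('m')(-6))) = Add(Add(-20, Mul(31, Pow(38, -1))), Pow(Mul(3, -6, Add(5, -6)), 2)) = Add(Add(-20, Mul(31, Rational(1, 38))), Pow(Mul(3, -6, -1), 2)) = Add(Add(-20, Rational(31, 38)), Pow(18, 2)) = Add(Rational(-729, 38), 324) = Rational(11583, 38)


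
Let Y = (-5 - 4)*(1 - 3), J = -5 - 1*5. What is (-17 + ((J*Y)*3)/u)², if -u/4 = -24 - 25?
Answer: 937024/2401 ≈ 390.26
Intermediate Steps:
u = 196 (u = -4*(-24 - 25) = -4*(-49) = 196)
J = -10 (J = -5 - 5 = -10)
Y = 18 (Y = -9*(-2) = 18)
(-17 + ((J*Y)*3)/u)² = (-17 + (-10*18*3)/196)² = (-17 - 180*3*(1/196))² = (-17 - 540*1/196)² = (-17 - 135/49)² = (-968/49)² = 937024/2401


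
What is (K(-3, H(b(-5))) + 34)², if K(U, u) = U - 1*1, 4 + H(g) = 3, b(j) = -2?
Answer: 900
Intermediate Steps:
H(g) = -1 (H(g) = -4 + 3 = -1)
K(U, u) = -1 + U (K(U, u) = U - 1 = -1 + U)
(K(-3, H(b(-5))) + 34)² = ((-1 - 3) + 34)² = (-4 + 34)² = 30² = 900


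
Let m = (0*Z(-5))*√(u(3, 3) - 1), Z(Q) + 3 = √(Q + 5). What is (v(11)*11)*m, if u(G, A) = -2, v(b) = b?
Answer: 0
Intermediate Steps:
Z(Q) = -3 + √(5 + Q) (Z(Q) = -3 + √(Q + 5) = -3 + √(5 + Q))
m = 0 (m = (0*(-3 + √(5 - 5)))*√(-2 - 1) = (0*(-3 + √0))*√(-3) = (0*(-3 + 0))*(I*√3) = (0*(-3))*(I*√3) = 0*(I*√3) = 0)
(v(11)*11)*m = (11*11)*0 = 121*0 = 0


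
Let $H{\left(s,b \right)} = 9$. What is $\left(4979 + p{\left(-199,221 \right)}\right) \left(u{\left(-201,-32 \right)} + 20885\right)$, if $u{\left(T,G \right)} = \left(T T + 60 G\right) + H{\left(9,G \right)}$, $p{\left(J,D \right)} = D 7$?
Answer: $387481250$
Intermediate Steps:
$p{\left(J,D \right)} = 7 D$
$u{\left(T,G \right)} = 9 + T^{2} + 60 G$ ($u{\left(T,G \right)} = \left(T T + 60 G\right) + 9 = \left(T^{2} + 60 G\right) + 9 = 9 + T^{2} + 60 G$)
$\left(4979 + p{\left(-199,221 \right)}\right) \left(u{\left(-201,-32 \right)} + 20885\right) = \left(4979 + 7 \cdot 221\right) \left(\left(9 + \left(-201\right)^{2} + 60 \left(-32\right)\right) + 20885\right) = \left(4979 + 1547\right) \left(\left(9 + 40401 - 1920\right) + 20885\right) = 6526 \left(38490 + 20885\right) = 6526 \cdot 59375 = 387481250$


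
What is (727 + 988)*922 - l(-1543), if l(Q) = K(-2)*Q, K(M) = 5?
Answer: 1588945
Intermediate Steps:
l(Q) = 5*Q
(727 + 988)*922 - l(-1543) = (727 + 988)*922 - 5*(-1543) = 1715*922 - 1*(-7715) = 1581230 + 7715 = 1588945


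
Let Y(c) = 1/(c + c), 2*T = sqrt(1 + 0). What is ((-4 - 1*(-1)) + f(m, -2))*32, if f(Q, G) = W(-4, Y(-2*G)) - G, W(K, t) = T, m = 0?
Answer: -16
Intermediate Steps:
T = 1/2 (T = sqrt(1 + 0)/2 = sqrt(1)/2 = (1/2)*1 = 1/2 ≈ 0.50000)
Y(c) = 1/(2*c)
W(K, t) = 1/2
f(Q, G) = 1/2 - G
((-4 - 1*(-1)) + f(m, -2))*32 = ((-4 - 1*(-1)) + (1/2 - 1*(-2)))*32 = ((-4 + 1) + (1/2 + 2))*32 = (-3 + 5/2)*32 = -1/2*32 = -16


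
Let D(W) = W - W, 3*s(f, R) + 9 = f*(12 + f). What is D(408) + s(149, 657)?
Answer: 23980/3 ≈ 7993.3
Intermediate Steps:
s(f, R) = -3 + f*(12 + f)/3 (s(f, R) = -3 + (f*(12 + f))/3 = -3 + f*(12 + f)/3)
D(W) = 0
D(408) + s(149, 657) = 0 + (-3 + 4*149 + (⅓)*149²) = 0 + (-3 + 596 + (⅓)*22201) = 0 + (-3 + 596 + 22201/3) = 0 + 23980/3 = 23980/3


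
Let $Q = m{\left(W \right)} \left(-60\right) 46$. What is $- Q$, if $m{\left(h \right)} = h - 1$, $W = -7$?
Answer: $-22080$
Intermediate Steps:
$m{\left(h \right)} = -1 + h$
$Q = 22080$ ($Q = \left(-1 - 7\right) \left(-60\right) 46 = \left(-8\right) \left(-60\right) 46 = 480 \cdot 46 = 22080$)
$- Q = \left(-1\right) 22080 = -22080$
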